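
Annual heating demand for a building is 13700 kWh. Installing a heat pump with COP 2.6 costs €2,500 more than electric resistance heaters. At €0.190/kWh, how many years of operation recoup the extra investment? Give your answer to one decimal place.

Resistance: 13700 kWh × €0.190 = €2,603.00/yr
Heat pump: 13700 / 2.6 = 5269 kWh in → × €0.190 = €1,001.15/yr
Annual savings = €1,601.85
Payback = €2,500 / €1,601.85 = 1.56 years

1.6 years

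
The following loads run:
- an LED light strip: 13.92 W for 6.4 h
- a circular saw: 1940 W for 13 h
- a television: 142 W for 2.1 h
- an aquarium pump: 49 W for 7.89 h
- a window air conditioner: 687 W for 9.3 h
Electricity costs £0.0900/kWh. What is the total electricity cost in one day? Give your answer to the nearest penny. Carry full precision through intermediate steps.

£2.91

LED light strip: 13.92 W × 6.4 h = 89 Wh = 0.08909 kWh
circular saw: 1940 W × 13 h = 25,220 Wh = 25.22 kWh
television: 142 W × 2.1 h = 298 Wh = 0.2982 kWh
aquarium pump: 49 W × 7.89 h = 387 Wh = 0.3866 kWh
window air conditioner: 687 W × 9.3 h = 6,389 Wh = 6.389 kWh
Total energy = 0.08909 + 25.22 + 0.2982 + 0.3866 + 6.389 = 32.38 kWh
Cost = 32.38 kWh × £0.0900 = £2.91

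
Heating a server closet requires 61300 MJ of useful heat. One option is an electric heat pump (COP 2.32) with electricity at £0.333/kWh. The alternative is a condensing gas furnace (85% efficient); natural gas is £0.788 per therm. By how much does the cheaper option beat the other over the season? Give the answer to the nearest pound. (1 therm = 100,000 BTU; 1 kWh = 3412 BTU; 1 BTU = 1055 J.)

£1906

Heat load = 61300 MJ = 61,300,000,000 J / 1055 = 58,104,265 BTU
Gas: input = 58,104,265 / 0.85 = 68,357,959 BTU = 683.6 therm → 683.6 × £0.788 = £538.66
Heat pump: 58,104,265 BTU / 3412 = 17,030 kWh heat; / 2.32 = 7,340 kWh in → × £0.333 = £2,444.30
Difference = |£538.66 − £2,444.30| = £1,905.64 ≈ £1906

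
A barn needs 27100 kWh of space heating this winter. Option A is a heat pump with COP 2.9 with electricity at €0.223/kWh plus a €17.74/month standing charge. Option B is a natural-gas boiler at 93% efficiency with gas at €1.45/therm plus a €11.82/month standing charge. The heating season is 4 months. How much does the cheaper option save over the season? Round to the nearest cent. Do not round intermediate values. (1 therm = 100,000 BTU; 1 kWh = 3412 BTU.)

Heat load = 27100 kWh × 3412 = 92,465,200 BTU
Gas: input = 92,465,200 / 0.930 = 99,424,946 BTU = 994.2 therm → 994.2 × €1.45 = €1,441.66; + 4 × €11.82 standing = €1,488.94
Heat pump: 92,465,200 BTU / 3412 = 27,100 kWh heat; / 2.9 = 9,345 kWh in → × €0.223 = €2,083.90; + 4 × €17.74 standing = €2,154.86
Difference = |€1,488.94 − €2,154.86| = €665.91

€665.91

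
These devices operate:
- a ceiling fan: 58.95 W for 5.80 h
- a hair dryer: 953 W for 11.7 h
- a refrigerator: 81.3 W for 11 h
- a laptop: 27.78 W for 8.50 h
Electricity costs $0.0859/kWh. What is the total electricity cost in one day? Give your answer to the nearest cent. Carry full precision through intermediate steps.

$1.08

ceiling fan: 58.95 W × 5.80 h = 342 Wh = 0.3419 kWh
hair dryer: 953 W × 11.7 h = 11,150 Wh = 11.15 kWh
refrigerator: 81.3 W × 11 h = 894 Wh = 0.8943 kWh
laptop: 27.78 W × 8.50 h = 236 Wh = 0.2361 kWh
Total energy = 0.3419 + 11.15 + 0.8943 + 0.2361 = 12.62 kWh
Cost = 12.62 kWh × $0.0859 = $1.08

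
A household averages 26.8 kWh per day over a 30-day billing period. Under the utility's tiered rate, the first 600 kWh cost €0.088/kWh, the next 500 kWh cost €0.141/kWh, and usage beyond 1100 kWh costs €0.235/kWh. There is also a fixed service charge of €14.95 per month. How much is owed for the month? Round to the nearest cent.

Usage = 26.8 kWh/day × 30 days = 804 kWh
First 600 kWh × €0.088 = €52.80
Next 204 kWh × €0.141 = €28.76
Remaining tier: 0 kWh (not reached)
Energy charge = €81.56; + service €14.95 = €96.51

€96.51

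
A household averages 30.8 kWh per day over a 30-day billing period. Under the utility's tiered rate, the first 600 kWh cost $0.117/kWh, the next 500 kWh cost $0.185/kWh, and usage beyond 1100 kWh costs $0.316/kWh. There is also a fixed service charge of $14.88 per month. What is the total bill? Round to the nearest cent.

Usage = 30.8 kWh/day × 30 days = 924 kWh
First 600 kWh × $0.117 = $70.20
Next 324 kWh × $0.185 = $59.94
Remaining tier: 0 kWh (not reached)
Energy charge = $130.14; + service $14.88 = $145.02

$145.02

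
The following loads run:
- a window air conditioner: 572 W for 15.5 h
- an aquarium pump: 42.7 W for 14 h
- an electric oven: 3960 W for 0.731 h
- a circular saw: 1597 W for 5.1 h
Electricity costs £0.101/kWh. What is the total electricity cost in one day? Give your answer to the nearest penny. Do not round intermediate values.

window air conditioner: 572 W × 15.5 h = 8,866 Wh = 8.866 kWh
aquarium pump: 42.7 W × 14 h = 598 Wh = 0.5978 kWh
electric oven: 3960 W × 0.731 h = 2,895 Wh = 2.895 kWh
circular saw: 1597 W × 5.1 h = 8,145 Wh = 8.145 kWh
Total energy = 8.866 + 0.5978 + 2.895 + 8.145 = 20.5 kWh
Cost = 20.5 kWh × £0.101 = £2.07

£2.07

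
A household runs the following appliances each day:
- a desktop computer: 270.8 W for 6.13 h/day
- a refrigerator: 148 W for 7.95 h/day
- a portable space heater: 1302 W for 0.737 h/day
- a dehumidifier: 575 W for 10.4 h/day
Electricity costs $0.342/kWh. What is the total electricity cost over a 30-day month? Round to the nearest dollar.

desktop computer: 270.8 W × 6.13 h × 30 d = 49,800 Wh = 49.8 kWh
refrigerator: 148 W × 7.95 h × 30 d = 35,298 Wh = 35.3 kWh
portable space heater: 1302 W × 0.737 h × 30 d = 28,787 Wh = 28.79 kWh
dehumidifier: 575 W × 10.4 h × 30 d = 179,400 Wh = 179.4 kWh
Total energy = 49.8 + 35.3 + 28.79 + 179.4 = 293.3 kWh
Cost = 293.3 kWh × $0.342 = $100.30 ≈ $100

$100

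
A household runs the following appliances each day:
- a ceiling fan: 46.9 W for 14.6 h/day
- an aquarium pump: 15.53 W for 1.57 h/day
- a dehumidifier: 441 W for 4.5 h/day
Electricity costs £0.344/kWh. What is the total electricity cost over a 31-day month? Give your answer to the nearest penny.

£28.72

ceiling fan: 46.9 W × 14.6 h × 31 d = 21,227 Wh = 21.23 kWh
aquarium pump: 15.53 W × 1.57 h × 31 d = 756 Wh = 0.7558 kWh
dehumidifier: 441 W × 4.5 h × 31 d = 61,520 Wh = 61.52 kWh
Total energy = 21.23 + 0.7558 + 61.52 = 83.5 kWh
Cost = 83.5 kWh × £0.344 = £28.72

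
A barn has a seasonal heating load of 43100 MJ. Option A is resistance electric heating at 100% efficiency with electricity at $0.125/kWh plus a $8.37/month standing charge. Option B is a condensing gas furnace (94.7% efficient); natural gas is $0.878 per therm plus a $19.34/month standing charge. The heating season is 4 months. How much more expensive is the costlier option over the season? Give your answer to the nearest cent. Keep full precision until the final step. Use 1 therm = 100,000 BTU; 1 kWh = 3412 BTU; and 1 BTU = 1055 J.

Heat load = 43100 MJ = 43,100,000,000 J / 1055 = 40,853,081 BTU
Gas: input = 40,853,081 / 0.947 = 43,139,473 BTU = 431.4 therm → 431.4 × $0.878 = $378.76; + 4 × $19.34 standing = $456.12
Electric: 40,853,081 BTU / 3412 = 11,970 kWh → × $0.125 = $1,496.67; + 4 × $8.37 standing = $1,530.15
Difference = |$456.12 − $1,530.15| = $1,074.02

$1074.02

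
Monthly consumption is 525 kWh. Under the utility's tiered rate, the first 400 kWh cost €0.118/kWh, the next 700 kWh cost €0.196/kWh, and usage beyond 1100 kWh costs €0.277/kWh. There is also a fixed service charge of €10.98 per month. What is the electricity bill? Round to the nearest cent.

€82.68

First 400 kWh × €0.118 = €47.20
Next 125 kWh × €0.196 = €24.50
Remaining tier: 0 kWh (not reached)
Energy charge = €71.70; + service €10.98 = €82.68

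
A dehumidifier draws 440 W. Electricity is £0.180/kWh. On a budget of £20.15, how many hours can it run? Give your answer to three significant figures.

254 h

Energy budget = £20.15 / £0.180 per kWh = 111.9 kWh = 111,944 Wh
Runtime = 111,944 Wh / 440 W = 254.4 h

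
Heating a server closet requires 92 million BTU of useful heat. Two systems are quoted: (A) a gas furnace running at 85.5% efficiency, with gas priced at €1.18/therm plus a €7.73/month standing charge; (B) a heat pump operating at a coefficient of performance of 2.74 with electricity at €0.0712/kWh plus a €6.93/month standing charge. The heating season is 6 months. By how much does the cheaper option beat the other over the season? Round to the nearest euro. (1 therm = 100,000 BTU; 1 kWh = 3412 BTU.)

€574

Heat load = 92 × 10⁶ BTU = 92,000,000 BTU
Gas: input = 92,000,000 / 0.855 = 107,602,339 BTU = 1,076 therm → 1,076 × €1.18 = €1,269.71; + 6 × €7.73 standing = €1,316.09
Heat pump: 92,000,000 BTU / 3412 = 26,960 kWh heat; / 2.74 = 9,841 kWh in → × €0.0712 = €700.66; + 6 × €6.93 standing = €742.24
Difference = |€1,316.09 − €742.24| = €573.85 ≈ €574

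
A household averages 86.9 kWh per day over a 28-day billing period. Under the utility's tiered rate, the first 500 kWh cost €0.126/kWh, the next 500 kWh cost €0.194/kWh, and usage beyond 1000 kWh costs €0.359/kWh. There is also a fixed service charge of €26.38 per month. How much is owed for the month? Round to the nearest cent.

Usage = 86.9 kWh/day × 28 days = 2433.2 kWh
First 500 kWh × €0.126 = €63.00
Next 500 kWh × €0.194 = €97.00
Remaining 1433.2 kWh × €0.359 = €514.52
Energy charge = €674.52; + service €26.38 = €700.90

€700.90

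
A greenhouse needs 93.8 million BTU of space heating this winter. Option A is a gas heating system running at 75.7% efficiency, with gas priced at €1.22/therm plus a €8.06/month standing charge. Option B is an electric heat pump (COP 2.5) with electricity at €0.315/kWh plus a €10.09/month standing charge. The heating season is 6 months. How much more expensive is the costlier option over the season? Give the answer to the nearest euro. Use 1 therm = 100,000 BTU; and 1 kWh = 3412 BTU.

Heat load = 93.8 × 10⁶ BTU = 93,800,000 BTU
Gas: input = 93,800,000 / 0.757 = 123,910,172 BTU = 1,239 therm → 1,239 × €1.22 = €1,511.70; + 6 × €8.06 standing = €1,560.06
Heat pump: 93,800,000 BTU / 3412 = 27,490 kWh heat; / 2.5 = 11,000 kWh in → × €0.315 = €3,463.89; + 6 × €10.09 standing = €3,524.43
Difference = |€1,560.06 − €3,524.43| = €1,964.37 ≈ €1964

€1964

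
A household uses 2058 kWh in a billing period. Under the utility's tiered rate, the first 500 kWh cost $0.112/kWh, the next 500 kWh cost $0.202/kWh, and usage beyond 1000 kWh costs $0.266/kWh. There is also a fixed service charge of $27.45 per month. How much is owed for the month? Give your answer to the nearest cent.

First 500 kWh × $0.112 = $56.00
Next 500 kWh × $0.202 = $101.00
Remaining 1058 kWh × $0.266 = $281.43
Energy charge = $438.43; + service $27.45 = $465.88

$465.88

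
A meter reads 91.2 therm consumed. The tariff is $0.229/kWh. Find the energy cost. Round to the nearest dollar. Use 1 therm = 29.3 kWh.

$612

91.2 therm × (29.3 kWh/therm) = 2,672 kWh
Cost = 2,672 kWh × $0.229/kWh = $611.92 ≈ $612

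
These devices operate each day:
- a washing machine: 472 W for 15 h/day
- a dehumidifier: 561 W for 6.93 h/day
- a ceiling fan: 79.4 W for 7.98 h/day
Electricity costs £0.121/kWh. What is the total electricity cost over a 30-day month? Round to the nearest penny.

washing machine: 472 W × 15 h × 30 d = 212,400 Wh = 212.4 kWh
dehumidifier: 561 W × 6.93 h × 30 d = 116,632 Wh = 116.6 kWh
ceiling fan: 79.4 W × 7.98 h × 30 d = 19,008 Wh = 19.01 kWh
Total energy = 212.4 + 116.6 + 19.01 = 348 kWh
Cost = 348 kWh × £0.121 = £42.11

£42.11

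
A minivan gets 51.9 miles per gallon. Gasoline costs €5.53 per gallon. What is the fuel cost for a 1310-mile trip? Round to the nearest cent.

€139.58

Fuel = 1310 mi / 51.9 mpg = 25.24 gal
Cost = 25.24 gal × €5.53/gal = €139.58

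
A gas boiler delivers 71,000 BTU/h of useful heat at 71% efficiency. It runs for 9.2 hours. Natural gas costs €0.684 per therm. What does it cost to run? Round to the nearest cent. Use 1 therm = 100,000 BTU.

Heat delivered = 71,000 BTU/h × 9.2 h = 653,200 BTU
Gas input = 653,200 / 0.71 = 920,000 BTU
= 920,000 / 100,000 = 9.2 therm
Cost = 9.2 × €0.684/therm = €6.29

€6.29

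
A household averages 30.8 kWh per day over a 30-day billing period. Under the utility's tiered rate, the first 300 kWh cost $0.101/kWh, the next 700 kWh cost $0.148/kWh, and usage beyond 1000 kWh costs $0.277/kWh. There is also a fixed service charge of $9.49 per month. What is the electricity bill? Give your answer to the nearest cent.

$132.14

Usage = 30.8 kWh/day × 30 days = 924 kWh
First 300 kWh × $0.101 = $30.30
Next 624 kWh × $0.148 = $92.35
Remaining tier: 0 kWh (not reached)
Energy charge = $122.65; + service $9.49 = $132.14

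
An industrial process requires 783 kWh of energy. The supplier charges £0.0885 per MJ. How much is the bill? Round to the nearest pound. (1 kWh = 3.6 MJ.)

783 kWh × (3.6 MJ/kWh) = 2,819 MJ
Cost = 2,819 MJ × £0.0885/MJ = £249.46 ≈ £249

£249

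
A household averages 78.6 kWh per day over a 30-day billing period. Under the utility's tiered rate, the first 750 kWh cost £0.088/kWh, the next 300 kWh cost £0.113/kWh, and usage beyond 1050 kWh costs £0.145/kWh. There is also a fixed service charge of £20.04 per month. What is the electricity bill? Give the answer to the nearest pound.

Usage = 78.6 kWh/day × 30 days = 2358 kWh
First 750 kWh × £0.088 = £66.00
Next 300 kWh × £0.113 = £33.90
Remaining 1308 kWh × £0.145 = £189.66
Energy charge = £289.56; + service £20.04 = £309.60 ≈ £310

£310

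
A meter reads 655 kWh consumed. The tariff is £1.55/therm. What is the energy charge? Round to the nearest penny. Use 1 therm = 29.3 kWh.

£34.65

655 kWh × (0.03413 therm/kWh) = 22.35 therm
Cost = 22.35 therm × £1.55/therm = £34.65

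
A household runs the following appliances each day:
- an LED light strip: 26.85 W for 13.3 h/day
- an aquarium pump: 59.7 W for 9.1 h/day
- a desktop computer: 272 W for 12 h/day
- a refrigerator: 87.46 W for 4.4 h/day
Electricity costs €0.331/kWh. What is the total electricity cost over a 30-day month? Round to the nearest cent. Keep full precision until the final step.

€45.17

LED light strip: 26.85 W × 13.3 h × 30 d = 10,713 Wh = 10.71 kWh
aquarium pump: 59.7 W × 9.1 h × 30 d = 16,298 Wh = 16.3 kWh
desktop computer: 272 W × 12 h × 30 d = 97,920 Wh = 97.92 kWh
refrigerator: 87.46 W × 4.4 h × 30 d = 11,545 Wh = 11.54 kWh
Total energy = 10.71 + 16.3 + 97.92 + 11.54 = 136.5 kWh
Cost = 136.5 kWh × €0.331 = €45.17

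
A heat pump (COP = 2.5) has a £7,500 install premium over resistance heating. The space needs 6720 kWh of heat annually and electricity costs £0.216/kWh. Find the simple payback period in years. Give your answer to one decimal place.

8.6 years

Resistance: 6720 kWh × £0.216 = £1,451.52/yr
Heat pump: 6720 / 2.5 = 2688 kWh in → × £0.216 = £580.61/yr
Annual savings = £870.91
Payback = £7,500 / £870.91 = 8.61 years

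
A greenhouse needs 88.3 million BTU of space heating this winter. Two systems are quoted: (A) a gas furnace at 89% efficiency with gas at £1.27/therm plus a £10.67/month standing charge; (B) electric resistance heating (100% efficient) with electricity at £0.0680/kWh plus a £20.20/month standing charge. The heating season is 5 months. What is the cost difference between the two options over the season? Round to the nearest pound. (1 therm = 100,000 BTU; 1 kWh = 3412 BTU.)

Heat load = 88.3 × 10⁶ BTU = 88,300,000 BTU
Gas: input = 88,300,000 / 0.89 = 99,213,483 BTU = 992.1 therm → 992.1 × £1.27 = £1,260.01; + 5 × £10.67 standing = £1,313.36
Electric: 88,300,000 BTU / 3412 = 25,880 kWh → × £0.0680 = £1,759.79; + 5 × £20.20 standing = £1,860.79
Difference = |£1,313.36 − £1,860.79| = £547.43 ≈ £547

£547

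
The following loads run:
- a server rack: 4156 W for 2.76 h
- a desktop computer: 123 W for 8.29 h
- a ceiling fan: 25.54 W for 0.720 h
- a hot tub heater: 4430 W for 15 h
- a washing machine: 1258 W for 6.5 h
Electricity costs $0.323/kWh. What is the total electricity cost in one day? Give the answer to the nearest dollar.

$28

server rack: 4156 W × 2.76 h = 11,471 Wh = 11.47 kWh
desktop computer: 123 W × 8.29 h = 1,020 Wh = 1.02 kWh
ceiling fan: 25.54 W × 0.720 h = 18 Wh = 0.01839 kWh
hot tub heater: 4430 W × 15 h = 66,450 Wh = 66.45 kWh
washing machine: 1258 W × 6.5 h = 8,177 Wh = 8.177 kWh
Total energy = 11.47 + 1.02 + 0.01839 + 66.45 + 8.177 = 87.14 kWh
Cost = 87.14 kWh × $0.323 = $28.14 ≈ $28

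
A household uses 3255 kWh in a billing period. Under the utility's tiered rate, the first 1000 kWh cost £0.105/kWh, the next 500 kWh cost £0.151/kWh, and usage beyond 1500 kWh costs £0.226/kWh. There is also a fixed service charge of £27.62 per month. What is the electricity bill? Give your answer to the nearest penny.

First 1000 kWh × £0.105 = £105.00
Next 500 kWh × £0.151 = £75.50
Remaining 1755 kWh × £0.226 = £396.63
Energy charge = £577.13; + service £27.62 = £604.75

£604.75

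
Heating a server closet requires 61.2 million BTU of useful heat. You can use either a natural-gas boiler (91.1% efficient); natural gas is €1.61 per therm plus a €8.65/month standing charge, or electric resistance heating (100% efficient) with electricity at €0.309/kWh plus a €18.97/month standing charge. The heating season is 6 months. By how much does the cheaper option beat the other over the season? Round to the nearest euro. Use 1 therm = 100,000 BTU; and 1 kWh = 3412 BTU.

Heat load = 61.2 × 10⁶ BTU = 61,200,000 BTU
Gas: input = 61,200,000 / 0.911 = 67,178,924 BTU = 671.8 therm → 671.8 × €1.61 = €1,081.58; + 6 × €8.65 standing = €1,133.48
Electric: 61,200,000 BTU / 3412 = 17,940 kWh → × €0.309 = €5,542.44; + 6 × €18.97 standing = €5,656.26
Difference = |€1,133.48 − €5,656.26| = €4,522.78 ≈ €4523

€4523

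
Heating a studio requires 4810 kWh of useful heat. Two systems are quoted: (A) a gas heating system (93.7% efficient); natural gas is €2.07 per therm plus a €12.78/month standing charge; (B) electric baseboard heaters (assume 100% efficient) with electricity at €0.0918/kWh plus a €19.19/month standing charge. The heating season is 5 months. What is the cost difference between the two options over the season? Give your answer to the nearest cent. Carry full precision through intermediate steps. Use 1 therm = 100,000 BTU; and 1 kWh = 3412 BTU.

Heat load = 4810 kWh × 3412 = 16,411,720 BTU
Gas: input = 16,411,720 / 0.937 = 17,515,176 BTU = 175.2 therm → 175.2 × €2.07 = €362.56; + 5 × €12.78 standing = €426.46
Electric: 16,411,720 BTU / 3412 = 4,810 kWh → × €0.0918 = €441.56; + 5 × €19.19 standing = €537.51
Difference = |€426.46 − €537.51| = €111.04

€111.04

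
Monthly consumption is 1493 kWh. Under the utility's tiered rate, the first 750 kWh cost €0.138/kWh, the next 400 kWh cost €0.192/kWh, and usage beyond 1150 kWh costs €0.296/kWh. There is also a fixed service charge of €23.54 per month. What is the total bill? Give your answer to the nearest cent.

First 750 kWh × €0.138 = €103.50
Next 400 kWh × €0.192 = €76.80
Remaining 343 kWh × €0.296 = €101.53
Energy charge = €281.83; + service €23.54 = €305.37

€305.37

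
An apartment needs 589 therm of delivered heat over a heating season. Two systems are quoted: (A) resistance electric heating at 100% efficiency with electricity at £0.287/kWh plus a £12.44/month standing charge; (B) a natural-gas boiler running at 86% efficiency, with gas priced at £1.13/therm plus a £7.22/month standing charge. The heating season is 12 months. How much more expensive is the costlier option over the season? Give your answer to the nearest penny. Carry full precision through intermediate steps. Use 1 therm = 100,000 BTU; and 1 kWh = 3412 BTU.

£4243.09

Heat load = 589 therm × 100,000 = 58,900,000 BTU
Gas: input = 58,900,000 / 0.86 = 68,488,372 BTU = 684.9 therm → 684.9 × £1.13 = £773.92; + 12 × £7.22 standing = £860.56
Electric: 58,900,000 BTU / 3412 = 17,260 kWh → × £0.287 = £4,954.37; + 12 × £12.44 standing = £5,103.65
Difference = |£860.56 − £5,103.65| = £4,243.09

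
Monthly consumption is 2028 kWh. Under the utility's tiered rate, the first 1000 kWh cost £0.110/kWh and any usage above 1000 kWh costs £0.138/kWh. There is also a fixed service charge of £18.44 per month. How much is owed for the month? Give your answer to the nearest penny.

£270.30

First 1000 kWh × £0.110 = £110.00
Remaining 1028 kWh × £0.138 = £141.86
Energy charge = £251.86; + service £18.44 = £270.30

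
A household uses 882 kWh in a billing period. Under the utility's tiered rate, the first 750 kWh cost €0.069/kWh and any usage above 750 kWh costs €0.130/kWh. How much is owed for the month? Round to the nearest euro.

First 750 kWh × €0.069 = €51.75
Remaining 132 kWh × €0.130 = €17.16
Total = €68.91 ≈ €69

€69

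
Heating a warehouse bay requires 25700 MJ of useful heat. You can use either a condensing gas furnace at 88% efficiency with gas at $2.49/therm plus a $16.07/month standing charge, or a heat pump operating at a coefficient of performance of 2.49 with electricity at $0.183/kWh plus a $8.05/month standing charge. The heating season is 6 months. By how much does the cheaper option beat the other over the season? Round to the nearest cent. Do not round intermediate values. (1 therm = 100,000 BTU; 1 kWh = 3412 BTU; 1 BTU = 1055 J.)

$212.69

Heat load = 25700 MJ = 25,700,000,000 J / 1055 = 24,360,190 BTU
Gas: input = 24,360,190 / 0.88 = 27,682,034 BTU = 276.8 therm → 276.8 × $2.49 = $689.28; + 6 × $16.07 standing = $785.70
Heat pump: 24,360,190 BTU / 3412 = 7,140 kWh heat; / 2.49 = 2,867 kWh in → × $0.183 = $524.71; + 6 × $8.05 standing = $573.01
Difference = |$785.70 − $573.01| = $212.69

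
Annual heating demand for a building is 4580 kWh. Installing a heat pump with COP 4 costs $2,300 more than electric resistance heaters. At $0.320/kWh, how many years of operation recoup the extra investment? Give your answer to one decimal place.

Resistance: 4580 kWh × $0.320 = $1,465.60/yr
Heat pump: 4580 / 4 = 1145 kWh in → × $0.320 = $366.40/yr
Annual savings = $1,099.20
Payback = $2,300 / $1,099.20 = 2.09 years

2.1 years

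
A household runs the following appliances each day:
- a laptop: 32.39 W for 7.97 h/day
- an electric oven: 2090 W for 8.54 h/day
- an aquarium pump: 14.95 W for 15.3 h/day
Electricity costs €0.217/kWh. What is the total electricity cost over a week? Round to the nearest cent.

laptop: 32.39 W × 7.97 h × 7 d = 1,807 Wh = 1.807 kWh
electric oven: 2090 W × 8.54 h × 7 d = 124,940 Wh = 124.9 kWh
aquarium pump: 14.95 W × 15.3 h × 7 d = 1,601 Wh = 1.601 kWh
Total energy = 1.807 + 124.9 + 1.601 = 128.3 kWh
Cost = 128.3 kWh × €0.217 = €27.85

€27.85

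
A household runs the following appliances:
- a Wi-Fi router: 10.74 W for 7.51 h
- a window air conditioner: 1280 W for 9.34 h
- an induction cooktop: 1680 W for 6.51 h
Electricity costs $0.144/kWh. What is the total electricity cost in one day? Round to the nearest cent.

Wi-Fi router: 10.74 W × 7.51 h = 81 Wh = 0.08066 kWh
window air conditioner: 1280 W × 9.34 h = 11,955 Wh = 11.96 kWh
induction cooktop: 1680 W × 6.51 h = 10,937 Wh = 10.94 kWh
Total energy = 0.08066 + 11.96 + 10.94 = 22.97 kWh
Cost = 22.97 kWh × $0.144 = $3.31

$3.31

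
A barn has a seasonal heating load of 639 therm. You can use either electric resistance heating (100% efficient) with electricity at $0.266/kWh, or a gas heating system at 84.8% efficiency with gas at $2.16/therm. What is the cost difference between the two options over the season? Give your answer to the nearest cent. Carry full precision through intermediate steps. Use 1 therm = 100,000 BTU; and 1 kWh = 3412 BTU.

Heat load = 639 therm × 100,000 = 63,900,000 BTU
Gas: input = 63,900,000 / 0.848 = 75,353,774 BTU = 753.5 therm → 753.5 × $2.16 = $1,627.64
Electric: 63,900,000 BTU / 3412 = 18,730 kWh → × $0.266 = $4,981.65
Difference = |$1,627.64 − $4,981.65| = $3,354.01

$3354.01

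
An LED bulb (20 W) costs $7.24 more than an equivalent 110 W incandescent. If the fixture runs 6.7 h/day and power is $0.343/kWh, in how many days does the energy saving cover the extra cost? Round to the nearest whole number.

Power saved = 110 − 20 = 90 W
Daily energy saved = 90 W × 6.7 h = 603 Wh = 0.603 kWh
Daily savings = 0.603 × $0.343 = $0.2068
Payback = $7.24 / $0.2068 per day = 35 days

35 days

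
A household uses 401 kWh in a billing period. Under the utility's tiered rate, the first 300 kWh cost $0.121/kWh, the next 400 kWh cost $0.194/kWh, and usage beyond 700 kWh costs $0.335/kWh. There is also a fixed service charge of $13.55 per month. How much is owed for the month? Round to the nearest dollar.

First 300 kWh × $0.121 = $36.30
Next 101 kWh × $0.194 = $19.59
Remaining tier: 0 kWh (not reached)
Energy charge = $55.89; + service $13.55 = $69.44 ≈ $69

$69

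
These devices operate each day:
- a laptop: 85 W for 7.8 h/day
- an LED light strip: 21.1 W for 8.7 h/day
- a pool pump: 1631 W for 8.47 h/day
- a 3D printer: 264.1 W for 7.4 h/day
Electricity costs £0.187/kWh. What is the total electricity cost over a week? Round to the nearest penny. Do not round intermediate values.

£21.75

laptop: 85 W × 7.8 h × 7 d = 4,641 Wh = 4.641 kWh
LED light strip: 21.1 W × 8.7 h × 7 d = 1,285 Wh = 1.285 kWh
pool pump: 1631 W × 8.47 h × 7 d = 96,702 Wh = 96.7 kWh
3D printer: 264.1 W × 7.4 h × 7 d = 13,680 Wh = 13.68 kWh
Total energy = 4.641 + 1.285 + 96.7 + 13.68 = 116.3 kWh
Cost = 116.3 kWh × £0.187 = £21.75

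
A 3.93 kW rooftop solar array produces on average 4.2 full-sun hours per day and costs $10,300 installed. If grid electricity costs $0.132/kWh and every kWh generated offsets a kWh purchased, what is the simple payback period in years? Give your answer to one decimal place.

13.0 years

Daily generation = 3.93 kW × 4.2 h = 16.51 kWh
Annual generation = 16.51 × 365 = 6024.7 kWh
Annual savings = 6024.7 × $0.132 = $795.26
Payback = $10,300 / $795.26 = 13 years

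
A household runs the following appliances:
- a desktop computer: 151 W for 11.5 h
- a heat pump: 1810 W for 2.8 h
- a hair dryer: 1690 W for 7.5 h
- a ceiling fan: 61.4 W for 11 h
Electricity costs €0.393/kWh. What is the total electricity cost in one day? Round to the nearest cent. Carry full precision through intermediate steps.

€7.92

desktop computer: 151 W × 11.5 h = 1,736 Wh = 1.736 kWh
heat pump: 1810 W × 2.8 h = 5,068 Wh = 5.068 kWh
hair dryer: 1690 W × 7.5 h = 12,675 Wh = 12.68 kWh
ceiling fan: 61.4 W × 11 h = 675 Wh = 0.6754 kWh
Total energy = 1.736 + 5.068 + 12.68 + 0.6754 = 20.15 kWh
Cost = 20.15 kWh × €0.393 = €7.92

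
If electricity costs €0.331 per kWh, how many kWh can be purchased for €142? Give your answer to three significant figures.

€142 / €0.331 per kWh = 429 kWh

429 kWh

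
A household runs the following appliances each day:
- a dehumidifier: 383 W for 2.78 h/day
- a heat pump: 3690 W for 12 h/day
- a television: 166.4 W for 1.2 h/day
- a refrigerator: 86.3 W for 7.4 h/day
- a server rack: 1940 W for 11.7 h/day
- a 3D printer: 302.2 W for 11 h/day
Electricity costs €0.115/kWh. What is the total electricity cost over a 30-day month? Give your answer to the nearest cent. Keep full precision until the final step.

dehumidifier: 383 W × 2.78 h × 30 d = 31,942 Wh = 31.94 kWh
heat pump: 3690 W × 12 h × 30 d = 1,328,400 Wh = 1,328 kWh
television: 166.4 W × 1.2 h × 30 d = 5,990 Wh = 5.99 kWh
refrigerator: 86.3 W × 7.4 h × 30 d = 19,159 Wh = 19.16 kWh
server rack: 1940 W × 11.7 h × 30 d = 680,940 Wh = 680.9 kWh
3D printer: 302.2 W × 11 h × 30 d = 99,726 Wh = 99.73 kWh
Total energy = 31.94 + 1,328 + 5.99 + 19.16 + 680.9 + 99.73 = 2,166 kWh
Cost = 2,166 kWh × €0.115 = €249.11

€249.11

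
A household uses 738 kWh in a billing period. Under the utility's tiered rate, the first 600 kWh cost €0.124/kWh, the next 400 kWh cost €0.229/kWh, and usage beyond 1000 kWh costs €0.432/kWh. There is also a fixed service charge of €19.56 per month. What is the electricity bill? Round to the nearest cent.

€125.56

First 600 kWh × €0.124 = €74.40
Next 138 kWh × €0.229 = €31.60
Remaining tier: 0 kWh (not reached)
Energy charge = €106.00; + service €19.56 = €125.56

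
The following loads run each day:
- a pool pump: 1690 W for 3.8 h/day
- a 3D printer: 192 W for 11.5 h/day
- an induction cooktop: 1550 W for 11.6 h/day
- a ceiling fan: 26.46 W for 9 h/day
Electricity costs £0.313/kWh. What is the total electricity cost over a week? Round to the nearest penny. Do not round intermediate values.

£58.82

pool pump: 1690 W × 3.8 h × 7 d = 44,954 Wh = 44.95 kWh
3D printer: 192 W × 11.5 h × 7 d = 15,456 Wh = 15.46 kWh
induction cooktop: 1550 W × 11.6 h × 7 d = 125,860 Wh = 125.9 kWh
ceiling fan: 26.46 W × 9 h × 7 d = 1,667 Wh = 1.667 kWh
Total energy = 44.95 + 15.46 + 125.9 + 1.667 = 187.9 kWh
Cost = 187.9 kWh × £0.313 = £58.82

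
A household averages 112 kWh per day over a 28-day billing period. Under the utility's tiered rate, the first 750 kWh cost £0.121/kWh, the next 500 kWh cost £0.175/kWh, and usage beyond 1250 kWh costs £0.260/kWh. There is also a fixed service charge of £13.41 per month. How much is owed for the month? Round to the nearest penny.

£682.02

Usage = 112 kWh/day × 28 days = 3136 kWh
First 750 kWh × £0.121 = £90.75
Next 500 kWh × £0.175 = £87.50
Remaining 1886 kWh × £0.260 = £490.36
Energy charge = £668.61; + service £13.41 = £682.02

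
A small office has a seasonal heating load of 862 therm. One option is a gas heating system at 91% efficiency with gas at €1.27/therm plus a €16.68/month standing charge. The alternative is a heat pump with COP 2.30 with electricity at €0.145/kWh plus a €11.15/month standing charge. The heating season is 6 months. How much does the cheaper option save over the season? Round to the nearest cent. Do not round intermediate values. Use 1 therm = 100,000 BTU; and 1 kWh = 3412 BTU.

€356.53

Heat load = 862 therm × 100,000 = 86,200,000 BTU
Gas: input = 86,200,000 / 0.910 = 94,725,275 BTU = 947.3 therm → 947.3 × €1.27 = €1,203.01; + 6 × €16.68 standing = €1,303.09
Heat pump: 86,200,000 BTU / 3412 = 25,260 kWh heat; / 2.30 = 10,980 kWh in → × €0.145 = €1,592.72; + 6 × €11.15 standing = €1,659.62
Difference = |€1,303.09 − €1,659.62| = €356.53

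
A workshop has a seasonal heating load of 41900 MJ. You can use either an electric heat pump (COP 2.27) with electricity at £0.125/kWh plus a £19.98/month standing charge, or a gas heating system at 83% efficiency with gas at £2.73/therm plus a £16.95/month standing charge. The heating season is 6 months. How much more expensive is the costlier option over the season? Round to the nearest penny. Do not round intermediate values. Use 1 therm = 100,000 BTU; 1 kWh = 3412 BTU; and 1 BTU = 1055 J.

Heat load = 41900 MJ = 41,900,000,000 J / 1055 = 39,715,640 BTU
Gas: input = 39,715,640 / 0.83 = 47,850,168 BTU = 478.5 therm → 478.5 × £2.73 = £1,306.31; + 6 × £16.95 standing = £1,408.01
Heat pump: 39,715,640 BTU / 3412 = 11,640 kWh heat; / 2.27 = 5,128 kWh in → × £0.125 = £640.97; + 6 × £19.98 standing = £760.85
Difference = |£1,408.01 − £760.85| = £647.16

£647.16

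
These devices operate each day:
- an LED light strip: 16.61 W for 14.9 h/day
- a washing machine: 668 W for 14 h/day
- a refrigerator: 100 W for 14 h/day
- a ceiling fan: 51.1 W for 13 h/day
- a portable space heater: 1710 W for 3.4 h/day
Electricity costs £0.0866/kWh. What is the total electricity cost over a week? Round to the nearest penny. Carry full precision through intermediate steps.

LED light strip: 16.61 W × 14.9 h × 7 d = 1,732 Wh = 1.732 kWh
washing machine: 668 W × 14 h × 7 d = 65,464 Wh = 65.46 kWh
refrigerator: 100 W × 14 h × 7 d = 9,800 Wh = 9.8 kWh
ceiling fan: 51.1 W × 13 h × 7 d = 4,650 Wh = 4.65 kWh
portable space heater: 1710 W × 3.4 h × 7 d = 40,698 Wh = 40.7 kWh
Total energy = 1.732 + 65.46 + 9.8 + 4.65 + 40.7 = 122.3 kWh
Cost = 122.3 kWh × £0.0866 = £10.60

£10.60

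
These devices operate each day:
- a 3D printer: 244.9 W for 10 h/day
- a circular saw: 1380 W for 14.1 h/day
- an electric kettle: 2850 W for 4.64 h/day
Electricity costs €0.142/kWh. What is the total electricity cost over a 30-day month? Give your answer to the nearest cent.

3D printer: 244.9 W × 10 h × 30 d = 73,470 Wh = 73.47 kWh
circular saw: 1380 W × 14.1 h × 30 d = 583,740 Wh = 583.7 kWh
electric kettle: 2850 W × 4.64 h × 30 d = 396,720 Wh = 396.7 kWh
Total energy = 73.47 + 583.7 + 396.7 = 1,054 kWh
Cost = 1,054 kWh × €0.142 = €149.66

€149.66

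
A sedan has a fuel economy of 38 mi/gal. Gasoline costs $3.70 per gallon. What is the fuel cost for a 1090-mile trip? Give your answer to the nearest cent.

$106.13

Fuel = 1090 mi / 38 mpg = 28.68 gal
Cost = 28.68 gal × $3.70/gal = $106.13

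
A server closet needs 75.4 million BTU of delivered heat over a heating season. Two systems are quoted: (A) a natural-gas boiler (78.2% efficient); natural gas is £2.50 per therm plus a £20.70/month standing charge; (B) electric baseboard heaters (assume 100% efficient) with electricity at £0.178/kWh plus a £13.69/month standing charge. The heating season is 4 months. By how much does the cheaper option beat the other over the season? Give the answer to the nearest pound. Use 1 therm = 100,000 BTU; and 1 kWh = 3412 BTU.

Heat load = 75.4 × 10⁶ BTU = 75,400,000 BTU
Gas: input = 75,400,000 / 0.782 = 96,419,437 BTU = 964.2 therm → 964.2 × £2.50 = £2,410.49; + 4 × £20.70 standing = £2,493.29
Electric: 75,400,000 BTU / 3412 = 22,100 kWh → × £0.178 = £3,933.53; + 4 × £13.69 standing = £3,988.29
Difference = |£2,493.29 − £3,988.29| = £1,495.00

£1495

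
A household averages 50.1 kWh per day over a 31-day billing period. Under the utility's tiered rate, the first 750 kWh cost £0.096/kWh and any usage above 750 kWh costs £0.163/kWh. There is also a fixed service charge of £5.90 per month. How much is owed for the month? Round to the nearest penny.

Usage = 50.1 kWh/day × 31 days = 1553.1 kWh
First 750 kWh × £0.096 = £72.00
Remaining 803.1 kWh × £0.163 = £130.91
Energy charge = £202.91; + service £5.90 = £208.81

£208.81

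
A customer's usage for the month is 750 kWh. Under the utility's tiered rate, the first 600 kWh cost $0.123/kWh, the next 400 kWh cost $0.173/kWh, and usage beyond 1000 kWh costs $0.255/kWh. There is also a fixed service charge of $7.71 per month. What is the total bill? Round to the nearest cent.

$107.46

First 600 kWh × $0.123 = $73.80
Next 150 kWh × $0.173 = $25.95
Remaining tier: 0 kWh (not reached)
Energy charge = $99.75; + service $7.71 = $107.46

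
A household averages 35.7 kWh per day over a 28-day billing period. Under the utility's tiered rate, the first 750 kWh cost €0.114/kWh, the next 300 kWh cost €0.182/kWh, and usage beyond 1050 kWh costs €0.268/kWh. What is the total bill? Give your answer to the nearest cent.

Usage = 35.7 kWh/day × 28 days = 999.6 kWh
First 750 kWh × €0.114 = €85.50
Next 249.6 kWh × €0.182 = €45.43
Remaining tier: 0 kWh (not reached)
Total = €130.93

€130.93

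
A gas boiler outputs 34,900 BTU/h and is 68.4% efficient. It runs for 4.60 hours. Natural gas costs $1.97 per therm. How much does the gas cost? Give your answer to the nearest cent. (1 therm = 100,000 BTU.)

Heat delivered = 34,900 BTU/h × 4.60 h = 160,540 BTU
Gas input = 160,540 / 0.684 = 234,708 BTU
= 234,708 / 100,000 = 2.347 therm
Cost = 2.347 × $1.97/therm = $4.62

$4.62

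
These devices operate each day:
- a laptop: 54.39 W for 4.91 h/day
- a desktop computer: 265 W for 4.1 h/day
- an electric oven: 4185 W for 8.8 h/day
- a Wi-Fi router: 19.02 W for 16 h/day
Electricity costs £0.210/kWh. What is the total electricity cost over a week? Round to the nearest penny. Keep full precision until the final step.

laptop: 54.39 W × 4.91 h × 7 d = 1,869 Wh = 1.869 kWh
desktop computer: 265 W × 4.1 h × 7 d = 7,606 Wh = 7.606 kWh
electric oven: 4185 W × 8.8 h × 7 d = 257,796 Wh = 257.8 kWh
Wi-Fi router: 19.02 W × 16 h × 7 d = 2,130 Wh = 2.13 kWh
Total energy = 1.869 + 7.606 + 257.8 + 2.13 = 269.4 kWh
Cost = 269.4 kWh × £0.210 = £56.57

£56.57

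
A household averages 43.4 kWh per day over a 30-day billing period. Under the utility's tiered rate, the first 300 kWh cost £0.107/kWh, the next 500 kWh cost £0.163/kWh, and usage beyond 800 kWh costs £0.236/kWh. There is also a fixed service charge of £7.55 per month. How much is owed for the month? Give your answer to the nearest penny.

£239.62

Usage = 43.4 kWh/day × 30 days = 1302 kWh
First 300 kWh × £0.107 = £32.10
Next 500 kWh × £0.163 = £81.50
Remaining 502 kWh × £0.236 = £118.47
Energy charge = £232.07; + service £7.55 = £239.62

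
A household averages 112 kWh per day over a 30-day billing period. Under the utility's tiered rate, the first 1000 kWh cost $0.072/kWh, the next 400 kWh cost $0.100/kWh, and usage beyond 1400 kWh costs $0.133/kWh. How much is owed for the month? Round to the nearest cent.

$372.68

Usage = 112 kWh/day × 30 days = 3360 kWh
First 1000 kWh × $0.072 = $72.00
Next 400 kWh × $0.100 = $40.00
Remaining 1960 kWh × $0.133 = $260.68
Total = $372.68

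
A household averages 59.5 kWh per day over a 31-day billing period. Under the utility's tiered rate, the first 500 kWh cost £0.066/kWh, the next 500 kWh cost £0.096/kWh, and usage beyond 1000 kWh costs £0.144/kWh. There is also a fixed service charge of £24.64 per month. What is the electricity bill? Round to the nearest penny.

£227.25

Usage = 59.5 kWh/day × 31 days = 1844.5 kWh
First 500 kWh × £0.066 = £33.00
Next 500 kWh × £0.096 = £48.00
Remaining 844.5 kWh × £0.144 = £121.61
Energy charge = £202.61; + service £24.64 = £227.25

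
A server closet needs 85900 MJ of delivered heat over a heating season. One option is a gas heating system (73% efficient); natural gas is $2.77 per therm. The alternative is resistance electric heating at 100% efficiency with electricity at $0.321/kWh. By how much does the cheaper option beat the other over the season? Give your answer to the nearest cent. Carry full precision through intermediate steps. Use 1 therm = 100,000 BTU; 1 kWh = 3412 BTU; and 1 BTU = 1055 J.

Heat load = 85900 MJ = 85,900,000,000 J / 1055 = 81,421,801 BTU
Gas: input = 81,421,801 / 0.73 = 111,536,714 BTU = 1,115 therm → 1,115 × $2.77 = $3,089.57
Electric: 81,421,801 BTU / 3412 = 23,860 kWh → × $0.321 = $7,660.14
Difference = |$3,089.57 − $7,660.14| = $4,570.57

$4570.57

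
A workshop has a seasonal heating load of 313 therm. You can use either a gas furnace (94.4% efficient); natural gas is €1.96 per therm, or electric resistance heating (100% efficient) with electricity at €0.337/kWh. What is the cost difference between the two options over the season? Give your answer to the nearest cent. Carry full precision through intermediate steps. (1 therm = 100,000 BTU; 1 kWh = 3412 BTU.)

€2441.60

Heat load = 313 therm × 100,000 = 31,300,000 BTU
Gas: input = 31,300,000 / 0.944 = 33,156,780 BTU = 331.6 therm → 331.6 × €1.96 = €649.87
Electric: 31,300,000 BTU / 3412 = 9,174 kWh → × €0.337 = €3,091.47
Difference = |€649.87 − €3,091.47| = €2,441.60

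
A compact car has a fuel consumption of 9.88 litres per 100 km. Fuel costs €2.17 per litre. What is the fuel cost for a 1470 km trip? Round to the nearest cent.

Fuel = 9.88 L/100 km × 1470 km / 100 = 145.2 L
Cost = 145.2 L × €2.17/L = €315.16

€315.16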